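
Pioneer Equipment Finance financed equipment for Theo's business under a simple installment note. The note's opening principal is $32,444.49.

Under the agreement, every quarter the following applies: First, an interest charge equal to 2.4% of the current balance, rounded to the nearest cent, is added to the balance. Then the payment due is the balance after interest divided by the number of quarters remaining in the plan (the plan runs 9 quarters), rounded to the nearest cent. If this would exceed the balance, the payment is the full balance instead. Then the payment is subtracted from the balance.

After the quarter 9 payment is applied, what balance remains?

Quarter 1: $32,444.49 +$778.67 interest = $33,223.16; pay $3,691.46 → $29,531.70
Quarter 2: $29,531.70 +$708.76 interest = $30,240.46; pay $3,780.06 → $26,460.40
Quarter 3: $26,460.40 +$635.05 interest = $27,095.45; pay $3,870.78 → $23,224.67
Quarter 4: $23,224.67 +$557.39 interest = $23,782.06; pay $3,963.68 → $19,818.38
Quarter 5: $19,818.38 +$475.64 interest = $20,294.02; pay $4,058.80 → $16,235.22
Quarter 6: $16,235.22 +$389.65 interest = $16,624.87; pay $4,156.22 → $12,468.65
Quarter 7: $12,468.65 +$299.25 interest = $12,767.90; pay $4,255.97 → $8,511.93
Quarter 8: $8,511.93 +$204.29 interest = $8,716.22; pay $4,358.11 → $4,358.11
Quarter 9: $4,358.11 +$104.59 interest = $4,462.70; pay $4,462.70 → $0.00

$0.00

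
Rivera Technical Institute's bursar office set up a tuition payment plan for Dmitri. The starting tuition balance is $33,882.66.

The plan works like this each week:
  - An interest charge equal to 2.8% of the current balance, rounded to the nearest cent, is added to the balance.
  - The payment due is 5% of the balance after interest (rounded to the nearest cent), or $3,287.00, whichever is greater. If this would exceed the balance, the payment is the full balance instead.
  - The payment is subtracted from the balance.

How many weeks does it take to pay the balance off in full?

Week 1: opening $33,882.66; interest $948.71 → $34,831.37; payment $3,287.00; balance $31,544.37
Week 2: opening $31,544.37; interest $883.24 → $32,427.61; payment $3,287.00; balance $29,140.61
Week 3: opening $29,140.61; interest $815.94 → $29,956.55; payment $3,287.00; balance $26,669.55
Week 4: opening $26,669.55; interest $746.75 → $27,416.30; payment $3,287.00; balance $24,129.30
Week 5: opening $24,129.30; interest $675.62 → $24,804.92; payment $3,287.00; balance $21,517.92
Week 6: opening $21,517.92; interest $602.50 → $22,120.42; payment $3,287.00; balance $18,833.42
Week 7: opening $18,833.42; interest $527.34 → $19,360.76; payment $3,287.00; balance $16,073.76
Week 8: opening $16,073.76; interest $450.07 → $16,523.83; payment $3,287.00; balance $13,236.83
Week 9: opening $13,236.83; interest $370.63 → $13,607.46; payment $3,287.00; balance $10,320.46
Week 10: opening $10,320.46; interest $288.97 → $10,609.43; payment $3,287.00; balance $7,322.43
Week 11: opening $7,322.43; interest $205.03 → $7,527.46; payment $3,287.00; balance $4,240.46
Week 12: opening $4,240.46; interest $118.73 → $4,359.19; payment $3,287.00; balance $1,072.19
Week 13: opening $1,072.19; interest $30.02 → $1,102.21; payment $1,102.21; balance $0.00
Balance reaches $0.00 in week 13.

13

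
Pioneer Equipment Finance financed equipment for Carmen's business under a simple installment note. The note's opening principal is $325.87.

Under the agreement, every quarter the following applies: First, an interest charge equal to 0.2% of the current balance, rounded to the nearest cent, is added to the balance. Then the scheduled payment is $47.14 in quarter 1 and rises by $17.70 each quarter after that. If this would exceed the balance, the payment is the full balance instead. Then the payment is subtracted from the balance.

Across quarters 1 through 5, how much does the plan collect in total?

# | Opening | Interest | Payment | End bal
1 | $325.87 | $0.65 | $47.14 | $279.38
2 | $279.38 | $0.56 | $64.84 | $215.10
3 | $215.10 | $0.43 | $82.54 | $132.99
4 | $132.99 | $0.27 | $100.24 | $33.02
5 | $33.02 | $0.07 | $33.09 | $0.00
Total paid: $327.85

$327.85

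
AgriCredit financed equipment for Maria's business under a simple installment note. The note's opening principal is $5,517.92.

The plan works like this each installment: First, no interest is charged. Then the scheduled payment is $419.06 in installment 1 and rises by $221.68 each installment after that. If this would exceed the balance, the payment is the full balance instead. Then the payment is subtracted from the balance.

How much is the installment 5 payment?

$1,305.78

Installment 1: opening $5,517.92; payment $419.06; balance $5,098.86
Installment 2: opening $5,098.86; payment $640.74; balance $4,458.12
Installment 3: opening $4,458.12; payment $862.42; balance $3,595.70
Installment 4: opening $3,595.70; payment $1,084.10; balance $2,511.60
Installment 5: opening $2,511.60; payment $1,305.78; balance $1,205.82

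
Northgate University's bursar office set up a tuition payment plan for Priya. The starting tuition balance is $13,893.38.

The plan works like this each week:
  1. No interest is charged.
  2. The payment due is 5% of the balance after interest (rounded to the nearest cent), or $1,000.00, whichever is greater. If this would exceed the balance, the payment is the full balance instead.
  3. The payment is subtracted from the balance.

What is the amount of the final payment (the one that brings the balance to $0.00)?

$893.38

Week 1: $13,893.38 − $1,000.00 → $12,893.38
Week 2: $12,893.38 − $1,000.00 → $11,893.38
Week 3: $11,893.38 − $1,000.00 → $10,893.38
Week 4: $10,893.38 − $1,000.00 → $9,893.38
Week 5: $9,893.38 − $1,000.00 → $8,893.38
Week 6: $8,893.38 − $1,000.00 → $7,893.38
Week 7: $7,893.38 − $1,000.00 → $6,893.38
Week 8: $6,893.38 − $1,000.00 → $5,893.38
Week 9: $5,893.38 − $1,000.00 → $4,893.38
Week 10: $4,893.38 − $1,000.00 → $3,893.38
Week 11: $3,893.38 − $1,000.00 → $2,893.38
Week 12: $2,893.38 − $1,000.00 → $1,893.38
Week 13: $1,893.38 − $1,000.00 → $893.38
Week 14: $893.38 − $893.38 → $0.00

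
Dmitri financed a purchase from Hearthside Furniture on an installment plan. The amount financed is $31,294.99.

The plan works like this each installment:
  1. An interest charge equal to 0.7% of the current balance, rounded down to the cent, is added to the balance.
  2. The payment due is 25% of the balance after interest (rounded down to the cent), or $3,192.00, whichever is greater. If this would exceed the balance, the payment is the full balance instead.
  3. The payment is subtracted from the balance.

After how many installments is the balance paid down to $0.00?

Installment 1: opening $31,294.99; interest $219.06 → $31,514.05; payment $7,878.51; balance $23,635.54
Installment 2: opening $23,635.54; interest $165.44 → $23,800.98; payment $5,950.24; balance $17,850.74
Installment 3: opening $17,850.74; interest $124.95 → $17,975.69; payment $4,493.92; balance $13,481.77
Installment 4: opening $13,481.77; interest $94.37 → $13,576.14; payment $3,394.03; balance $10,182.11
Installment 5: opening $10,182.11; interest $71.27 → $10,253.38; payment $3,192.00; balance $7,061.38
Installment 6: opening $7,061.38; interest $49.42 → $7,110.80; payment $3,192.00; balance $3,918.80
Installment 7: opening $3,918.80; interest $27.43 → $3,946.23; payment $3,192.00; balance $754.23
Installment 8: opening $754.23; interest $5.27 → $759.50; payment $759.50; balance $0.00
Balance reaches $0.00 in installment 8.

8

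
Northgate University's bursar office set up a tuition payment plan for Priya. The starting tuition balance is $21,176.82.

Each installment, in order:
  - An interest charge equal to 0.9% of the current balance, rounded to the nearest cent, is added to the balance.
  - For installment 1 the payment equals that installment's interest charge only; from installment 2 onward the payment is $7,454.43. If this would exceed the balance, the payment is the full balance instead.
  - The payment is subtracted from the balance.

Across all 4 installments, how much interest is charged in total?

Installment 1: opening $21,176.82; interest $190.59 → $21,367.41; payment $190.59; balance $21,176.82
Installment 2: opening $21,176.82; interest $190.59 → $21,367.41; payment $7,454.43; balance $13,912.98
Installment 3: opening $13,912.98; interest $125.22 → $14,038.20; payment $7,454.43; balance $6,583.77
Installment 4: opening $6,583.77; interest $59.25 → $6,643.02; payment $6,643.02; balance $0.00
Total interest: $190.59 + $190.59 + $125.22 + $59.25 = $565.65

$565.65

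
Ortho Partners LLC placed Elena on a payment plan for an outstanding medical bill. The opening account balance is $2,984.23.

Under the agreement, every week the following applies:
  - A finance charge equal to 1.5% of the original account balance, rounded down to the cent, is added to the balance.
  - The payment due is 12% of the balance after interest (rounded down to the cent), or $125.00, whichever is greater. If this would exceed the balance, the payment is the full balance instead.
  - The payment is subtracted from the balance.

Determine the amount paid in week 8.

$175.01

Week 1: $2,984.23 +$44.76 interest = $3,028.99; pay $363.47 → $2,665.52
Week 2: $2,665.52 +$44.76 interest = $2,710.28; pay $325.23 → $2,385.05
Week 3: $2,385.05 +$44.76 interest = $2,429.81; pay $291.57 → $2,138.24
Week 4: $2,138.24 +$44.76 interest = $2,183.00; pay $261.96 → $1,921.04
Week 5: $1,921.04 +$44.76 interest = $1,965.80; pay $235.89 → $1,729.91
Week 6: $1,729.91 +$44.76 interest = $1,774.67; pay $212.96 → $1,561.71
Week 7: $1,561.71 +$44.76 interest = $1,606.47; pay $192.77 → $1,413.70
Week 8: $1,413.70 +$44.76 interest = $1,458.46; pay $175.01 → $1,283.45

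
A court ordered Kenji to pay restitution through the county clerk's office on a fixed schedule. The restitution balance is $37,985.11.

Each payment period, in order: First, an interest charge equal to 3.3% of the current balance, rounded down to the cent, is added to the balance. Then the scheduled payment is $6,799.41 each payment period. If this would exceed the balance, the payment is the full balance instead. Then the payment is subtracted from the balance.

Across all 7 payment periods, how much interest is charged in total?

$4,712.71

Payment period 1: opening $37,985.11; interest $1,253.50 → $39,238.61; payment $6,799.41; balance $32,439.20
Payment period 2: opening $32,439.20; interest $1,070.49 → $33,509.69; payment $6,799.41; balance $26,710.28
Payment period 3: opening $26,710.28; interest $881.43 → $27,591.71; payment $6,799.41; balance $20,792.30
Payment period 4: opening $20,792.30; interest $686.14 → $21,478.44; payment $6,799.41; balance $14,679.03
Payment period 5: opening $14,679.03; interest $484.40 → $15,163.43; payment $6,799.41; balance $8,364.02
Payment period 6: opening $8,364.02; interest $276.01 → $8,640.03; payment $6,799.41; balance $1,840.62
Payment period 7: opening $1,840.62; interest $60.74 → $1,901.36; payment $1,901.36; balance $0.00
Total interest: $1,253.50 + $1,070.49 + $881.43 + $686.14 + $484.40 + $276.01 + $60.74 = $4,712.71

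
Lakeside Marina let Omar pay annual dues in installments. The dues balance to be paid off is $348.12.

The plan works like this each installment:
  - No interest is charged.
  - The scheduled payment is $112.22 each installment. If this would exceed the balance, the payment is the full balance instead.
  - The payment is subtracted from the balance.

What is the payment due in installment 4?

# | Opening | Payment | End bal
1 | $348.12 | $112.22 | $235.90
2 | $235.90 | $112.22 | $123.68
3 | $123.68 | $112.22 | $11.46
4 | $11.46 | $11.46 | $0.00

$11.46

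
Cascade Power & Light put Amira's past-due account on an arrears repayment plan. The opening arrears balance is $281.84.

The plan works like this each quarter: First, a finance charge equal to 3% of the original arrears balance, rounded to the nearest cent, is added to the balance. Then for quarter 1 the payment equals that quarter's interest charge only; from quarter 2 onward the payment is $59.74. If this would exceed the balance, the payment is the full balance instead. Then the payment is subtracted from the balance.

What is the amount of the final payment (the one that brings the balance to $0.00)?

$33.90

Quarter 1: $281.84 +$8.46 interest = $290.30; pay $8.46 → $281.84
Quarter 2: $281.84 +$8.46 interest = $290.30; pay $59.74 → $230.56
Quarter 3: $230.56 +$8.46 interest = $239.02; pay $59.74 → $179.28
Quarter 4: $179.28 +$8.46 interest = $187.74; pay $59.74 → $128.00
Quarter 5: $128.00 +$8.46 interest = $136.46; pay $59.74 → $76.72
Quarter 6: $76.72 +$8.46 interest = $85.18; pay $59.74 → $25.44
Quarter 7: $25.44 +$8.46 interest = $33.90; pay $33.90 → $0.00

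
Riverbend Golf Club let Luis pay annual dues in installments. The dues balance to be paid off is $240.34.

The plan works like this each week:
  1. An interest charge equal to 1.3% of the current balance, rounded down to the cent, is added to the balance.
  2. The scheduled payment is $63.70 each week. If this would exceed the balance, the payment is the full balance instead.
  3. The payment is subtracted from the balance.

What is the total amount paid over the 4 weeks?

Week 1: opening $240.34; interest $3.12 → $243.46; payment $63.70; balance $179.76
Week 2: opening $179.76; interest $2.33 → $182.09; payment $63.70; balance $118.39
Week 3: opening $118.39; interest $1.53 → $119.92; payment $63.70; balance $56.22
Week 4: opening $56.22; interest $0.73 → $56.95; payment $56.95; balance $0.00
Total paid: $248.05

$248.05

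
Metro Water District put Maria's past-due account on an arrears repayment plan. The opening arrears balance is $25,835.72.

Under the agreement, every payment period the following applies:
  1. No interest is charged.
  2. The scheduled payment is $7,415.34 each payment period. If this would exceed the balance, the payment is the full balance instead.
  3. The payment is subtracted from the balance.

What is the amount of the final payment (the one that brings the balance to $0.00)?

$3,589.70

Payment period 1: opening $25,835.72; payment $7,415.34; balance $18,420.38
Payment period 2: opening $18,420.38; payment $7,415.34; balance $11,005.04
Payment period 3: opening $11,005.04; payment $7,415.34; balance $3,589.70
Payment period 4: opening $3,589.70; payment $3,589.70; balance $0.00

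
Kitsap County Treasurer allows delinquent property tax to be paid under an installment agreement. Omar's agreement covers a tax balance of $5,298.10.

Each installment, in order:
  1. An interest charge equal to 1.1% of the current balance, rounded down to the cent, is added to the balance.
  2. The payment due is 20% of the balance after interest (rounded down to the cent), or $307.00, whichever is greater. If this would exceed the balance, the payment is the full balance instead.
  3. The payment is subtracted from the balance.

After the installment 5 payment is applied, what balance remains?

# | Opening | Interest | Payment | End bal
1 | $5,298.10 | $58.27 | $1,071.27 | $4,285.10
2 | $4,285.10 | $47.13 | $866.44 | $3,465.79
3 | $3,465.79 | $38.12 | $700.78 | $2,803.13
4 | $2,803.13 | $30.83 | $566.79 | $2,267.17
5 | $2,267.17 | $24.93 | $458.42 | $1,833.68

$1,833.68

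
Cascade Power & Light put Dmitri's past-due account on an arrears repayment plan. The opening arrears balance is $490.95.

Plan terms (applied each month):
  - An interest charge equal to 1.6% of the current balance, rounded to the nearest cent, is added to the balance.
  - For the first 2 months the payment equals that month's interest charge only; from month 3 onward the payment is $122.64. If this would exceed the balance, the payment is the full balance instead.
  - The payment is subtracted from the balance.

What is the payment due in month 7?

$21.01

Month 1: opening $490.95; interest $7.86 → $498.81; payment $7.86; balance $490.95
Month 2: opening $490.95; interest $7.86 → $498.81; payment $7.86; balance $490.95
Month 3: opening $490.95; interest $7.86 → $498.81; payment $122.64; balance $376.17
Month 4: opening $376.17; interest $6.02 → $382.19; payment $122.64; balance $259.55
Month 5: opening $259.55; interest $4.15 → $263.70; payment $122.64; balance $141.06
Month 6: opening $141.06; interest $2.26 → $143.32; payment $122.64; balance $20.68
Month 7: opening $20.68; interest $0.33 → $21.01; payment $21.01; balance $0.00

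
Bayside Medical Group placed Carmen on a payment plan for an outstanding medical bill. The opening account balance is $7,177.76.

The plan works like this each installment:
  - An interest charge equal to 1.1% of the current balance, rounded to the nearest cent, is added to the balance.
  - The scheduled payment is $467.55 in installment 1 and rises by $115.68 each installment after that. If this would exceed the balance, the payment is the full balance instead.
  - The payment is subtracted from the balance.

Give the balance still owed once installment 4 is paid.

$4,898.37

Installment 1: $7,177.76 +$78.96 interest = $7,256.72; pay $467.55 → $6,789.17
Installment 2: $6,789.17 +$74.68 interest = $6,863.85; pay $583.23 → $6,280.62
Installment 3: $6,280.62 +$69.09 interest = $6,349.71; pay $698.91 → $5,650.80
Installment 4: $5,650.80 +$62.16 interest = $5,712.96; pay $814.59 → $4,898.37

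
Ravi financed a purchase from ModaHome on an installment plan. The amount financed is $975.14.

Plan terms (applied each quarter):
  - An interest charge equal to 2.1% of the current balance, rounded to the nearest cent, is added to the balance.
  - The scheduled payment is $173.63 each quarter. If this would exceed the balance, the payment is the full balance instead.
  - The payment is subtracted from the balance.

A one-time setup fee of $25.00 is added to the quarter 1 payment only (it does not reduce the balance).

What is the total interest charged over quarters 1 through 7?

Quarter 1: $975.14 +$20.48 interest = $995.62; pay $173.63 (+ $25.00 fee) → $821.99
Quarter 2: $821.99 +$17.26 interest = $839.25; pay $173.63 → $665.62
Quarter 3: $665.62 +$13.98 interest = $679.60; pay $173.63 → $505.97
Quarter 4: $505.97 +$10.63 interest = $516.60; pay $173.63 → $342.97
Quarter 5: $342.97 +$7.20 interest = $350.17; pay $173.63 → $176.54
Quarter 6: $176.54 +$3.71 interest = $180.25; pay $173.63 → $6.62
Quarter 7: $6.62 +$0.14 interest = $6.76; pay $6.76 → $0.00
Total interest: $20.48 + $17.26 + $13.98 + $10.63 + $7.20 + $3.71 + $0.14 = $73.40

$73.40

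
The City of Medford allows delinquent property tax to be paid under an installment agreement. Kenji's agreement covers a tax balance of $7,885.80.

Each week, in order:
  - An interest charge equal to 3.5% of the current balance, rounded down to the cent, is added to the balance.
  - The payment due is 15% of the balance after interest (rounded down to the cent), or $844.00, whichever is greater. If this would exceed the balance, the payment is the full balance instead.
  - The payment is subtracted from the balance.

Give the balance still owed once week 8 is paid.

$1,851.18

Week 1: opening $7,885.80; interest $276.00 → $8,161.80; payment $1,224.27; balance $6,937.53
Week 2: opening $6,937.53; interest $242.81 → $7,180.34; payment $1,077.05; balance $6,103.29
Week 3: opening $6,103.29; interest $213.61 → $6,316.90; payment $947.53; balance $5,369.37
Week 4: opening $5,369.37; interest $187.92 → $5,557.29; payment $844.00; balance $4,713.29
Week 5: opening $4,713.29; interest $164.96 → $4,878.25; payment $844.00; balance $4,034.25
Week 6: opening $4,034.25; interest $141.19 → $4,175.44; payment $844.00; balance $3,331.44
Week 7: opening $3,331.44; interest $116.60 → $3,448.04; payment $844.00; balance $2,604.04
Week 8: opening $2,604.04; interest $91.14 → $2,695.18; payment $844.00; balance $1,851.18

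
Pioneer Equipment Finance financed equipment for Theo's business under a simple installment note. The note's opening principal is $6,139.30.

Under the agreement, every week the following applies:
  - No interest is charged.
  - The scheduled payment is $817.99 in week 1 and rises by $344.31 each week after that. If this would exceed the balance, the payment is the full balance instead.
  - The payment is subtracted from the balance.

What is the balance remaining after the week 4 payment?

$801.48

Week 1: opening $6,139.30; payment $817.99; balance $5,321.31
Week 2: opening $5,321.31; payment $1,162.30; balance $4,159.01
Week 3: opening $4,159.01; payment $1,506.61; balance $2,652.40
Week 4: opening $2,652.40; payment $1,850.92; balance $801.48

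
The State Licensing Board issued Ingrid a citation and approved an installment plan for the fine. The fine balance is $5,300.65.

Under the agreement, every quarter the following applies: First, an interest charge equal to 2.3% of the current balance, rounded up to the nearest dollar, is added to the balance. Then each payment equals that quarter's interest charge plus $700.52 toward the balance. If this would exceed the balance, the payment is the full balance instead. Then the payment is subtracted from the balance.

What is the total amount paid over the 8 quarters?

$5,828.65

Quarter 1: opening $5,300.65; interest $122.00 → $5,422.65; payment $822.52; balance $4,600.13
Quarter 2: opening $4,600.13; interest $106.00 → $4,706.13; payment $806.52; balance $3,899.61
Quarter 3: opening $3,899.61; interest $90.00 → $3,989.61; payment $790.52; balance $3,199.09
Quarter 4: opening $3,199.09; interest $74.00 → $3,273.09; payment $774.52; balance $2,498.57
Quarter 5: opening $2,498.57; interest $58.00 → $2,556.57; payment $758.52; balance $1,798.05
Quarter 6: opening $1,798.05; interest $42.00 → $1,840.05; payment $742.52; balance $1,097.53
Quarter 7: opening $1,097.53; interest $26.00 → $1,123.53; payment $726.52; balance $397.01
Quarter 8: opening $397.01; interest $10.00 → $407.01; payment $407.01; balance $0.00
Total paid: $5,828.65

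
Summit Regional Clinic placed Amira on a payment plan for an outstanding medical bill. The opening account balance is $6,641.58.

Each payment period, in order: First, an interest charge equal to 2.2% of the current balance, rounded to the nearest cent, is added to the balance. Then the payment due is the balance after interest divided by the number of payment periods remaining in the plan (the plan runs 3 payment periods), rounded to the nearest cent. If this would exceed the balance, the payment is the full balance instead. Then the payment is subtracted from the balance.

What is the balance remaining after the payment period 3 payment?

Payment period 1: opening $6,641.58; interest $146.11 → $6,787.69; payment $2,262.56; balance $4,525.13
Payment period 2: opening $4,525.13; interest $99.55 → $4,624.68; payment $2,312.34; balance $2,312.34
Payment period 3: opening $2,312.34; interest $50.87 → $2,363.21; payment $2,363.21; balance $0.00

$0.00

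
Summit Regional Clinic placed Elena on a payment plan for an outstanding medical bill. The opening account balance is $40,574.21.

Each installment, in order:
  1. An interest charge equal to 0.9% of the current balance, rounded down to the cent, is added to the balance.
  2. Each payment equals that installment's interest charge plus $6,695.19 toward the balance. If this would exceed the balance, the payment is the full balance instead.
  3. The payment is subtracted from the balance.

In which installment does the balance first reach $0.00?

Installment 1: opening $40,574.21; interest $365.16 → $40,939.37; payment $7,060.35; balance $33,879.02
Installment 2: opening $33,879.02; interest $304.91 → $34,183.93; payment $7,000.10; balance $27,183.83
Installment 3: opening $27,183.83; interest $244.65 → $27,428.48; payment $6,939.84; balance $20,488.64
Installment 4: opening $20,488.64; interest $184.39 → $20,673.03; payment $6,879.58; balance $13,793.45
Installment 5: opening $13,793.45; interest $124.14 → $13,917.59; payment $6,819.33; balance $7,098.26
Installment 6: opening $7,098.26; interest $63.88 → $7,162.14; payment $6,759.07; balance $403.07
Installment 7: opening $403.07; interest $3.62 → $406.69; payment $406.69; balance $0.00
Balance reaches $0.00 in installment 7.

7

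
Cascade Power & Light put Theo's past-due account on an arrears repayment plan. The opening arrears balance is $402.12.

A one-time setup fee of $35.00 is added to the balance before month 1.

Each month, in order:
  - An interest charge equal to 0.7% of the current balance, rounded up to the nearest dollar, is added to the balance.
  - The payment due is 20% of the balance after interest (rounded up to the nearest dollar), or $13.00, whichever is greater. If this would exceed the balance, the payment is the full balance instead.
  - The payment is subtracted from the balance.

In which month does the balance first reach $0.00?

15

Month 1: opening $437.12; interest $4.00 → $441.12; payment $89.00; balance $352.12
Month 2: opening $352.12; interest $3.00 → $355.12; payment $72.00; balance $283.12
Month 3: opening $283.12; interest $2.00 → $285.12; payment $58.00; balance $227.12
Month 4: opening $227.12; interest $2.00 → $229.12; payment $46.00; balance $183.12
Month 5: opening $183.12; interest $2.00 → $185.12; payment $38.00; balance $147.12
Month 6: opening $147.12; interest $2.00 → $149.12; payment $30.00; balance $119.12
Month 7: opening $119.12; interest $1.00 → $120.12; payment $25.00; balance $95.12
Month 8: opening $95.12; interest $1.00 → $96.12; payment $20.00; balance $76.12
Month 9: opening $76.12; interest $1.00 → $77.12; payment $16.00; balance $61.12
Month 10: opening $61.12; interest $1.00 → $62.12; payment $13.00; balance $49.12
Month 11: opening $49.12; interest $1.00 → $50.12; payment $13.00; balance $37.12
Month 12: opening $37.12; interest $1.00 → $38.12; payment $13.00; balance $25.12
Month 13: opening $25.12; interest $1.00 → $26.12; payment $13.00; balance $13.12
Month 14: opening $13.12; interest $1.00 → $14.12; payment $13.00; balance $1.12
Month 15: opening $1.12; interest $1.00 → $2.12; payment $2.12; balance $0.00
Balance reaches $0.00 in month 15.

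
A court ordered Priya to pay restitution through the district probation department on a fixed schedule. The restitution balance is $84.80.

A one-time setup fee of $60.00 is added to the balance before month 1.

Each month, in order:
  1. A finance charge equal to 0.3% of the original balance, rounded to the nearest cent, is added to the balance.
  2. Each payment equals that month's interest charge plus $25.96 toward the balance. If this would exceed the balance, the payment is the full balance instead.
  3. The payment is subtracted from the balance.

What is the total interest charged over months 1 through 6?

Month 1: $144.80 +$0.25 interest = $145.05; pay $26.21 → $118.84
Month 2: $118.84 +$0.25 interest = $119.09; pay $26.21 → $92.88
Month 3: $92.88 +$0.25 interest = $93.13; pay $26.21 → $66.92
Month 4: $66.92 +$0.25 interest = $67.17; pay $26.21 → $40.96
Month 5: $40.96 +$0.25 interest = $41.21; pay $26.21 → $15.00
Month 6: $15.00 +$0.25 interest = $15.25; pay $15.25 → $0.00
Total interest: $0.25 + $0.25 + $0.25 + $0.25 + $0.25 + $0.25 = $1.50

$1.50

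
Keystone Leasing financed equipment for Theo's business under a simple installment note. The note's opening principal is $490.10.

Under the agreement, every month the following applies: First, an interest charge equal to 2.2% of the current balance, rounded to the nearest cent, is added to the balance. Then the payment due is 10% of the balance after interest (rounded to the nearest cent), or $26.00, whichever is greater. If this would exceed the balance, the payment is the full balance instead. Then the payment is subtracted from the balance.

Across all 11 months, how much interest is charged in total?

$80.77

Month 1: opening $490.10; interest $10.78 → $500.88; payment $50.09; balance $450.79
Month 2: opening $450.79; interest $9.92 → $460.71; payment $46.07; balance $414.64
Month 3: opening $414.64; interest $9.12 → $423.76; payment $42.38; balance $381.38
Month 4: opening $381.38; interest $8.39 → $389.77; payment $38.98; balance $350.79
Month 5: opening $350.79; interest $7.72 → $358.51; payment $35.85; balance $322.66
Month 6: opening $322.66; interest $7.10 → $329.76; payment $32.98; balance $296.78
Month 7: opening $296.78; interest $6.53 → $303.31; payment $30.33; balance $272.98
Month 8: opening $272.98; interest $6.01 → $278.99; payment $27.90; balance $251.09
Month 9: opening $251.09; interest $5.52 → $256.61; payment $26.00; balance $230.61
Month 10: opening $230.61; interest $5.07 → $235.68; payment $26.00; balance $209.68
Month 11: opening $209.68; interest $4.61 → $214.29; payment $26.00; balance $188.29
Total interest: $10.78 + $9.92 + $9.12 + $8.39 + $7.72 + $7.10 + $6.53 + $6.01 + $5.52 + $5.07 + $4.61 = $80.77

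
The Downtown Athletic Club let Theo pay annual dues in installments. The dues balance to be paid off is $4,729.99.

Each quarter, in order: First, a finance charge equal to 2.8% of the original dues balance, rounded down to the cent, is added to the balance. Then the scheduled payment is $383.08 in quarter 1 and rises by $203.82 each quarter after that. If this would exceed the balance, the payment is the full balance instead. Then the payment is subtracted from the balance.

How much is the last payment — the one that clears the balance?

Quarter 1: $4,729.99 +$132.43 interest = $4,862.42; pay $383.08 → $4,479.34
Quarter 2: $4,479.34 +$132.43 interest = $4,611.77; pay $586.90 → $4,024.87
Quarter 3: $4,024.87 +$132.43 interest = $4,157.30; pay $790.72 → $3,366.58
Quarter 4: $3,366.58 +$132.43 interest = $3,499.01; pay $994.54 → $2,504.47
Quarter 5: $2,504.47 +$132.43 interest = $2,636.90; pay $1,198.36 → $1,438.54
Quarter 6: $1,438.54 +$132.43 interest = $1,570.97; pay $1,402.18 → $168.79
Quarter 7: $168.79 +$132.43 interest = $301.22; pay $301.22 → $0.00

$301.22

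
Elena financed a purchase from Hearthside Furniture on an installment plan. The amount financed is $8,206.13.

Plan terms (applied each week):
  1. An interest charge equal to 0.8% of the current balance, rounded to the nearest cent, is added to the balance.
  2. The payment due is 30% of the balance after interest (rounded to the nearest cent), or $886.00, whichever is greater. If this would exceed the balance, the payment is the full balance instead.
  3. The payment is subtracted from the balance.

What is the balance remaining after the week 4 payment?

$2,019.86

# | Opening | Interest | Payment | End bal
1 | $8,206.13 | $65.65 | $2,481.53 | $5,790.25
2 | $5,790.25 | $46.32 | $1,750.97 | $4,085.60
3 | $4,085.60 | $32.68 | $1,235.48 | $2,882.80
4 | $2,882.80 | $23.06 | $886.00 | $2,019.86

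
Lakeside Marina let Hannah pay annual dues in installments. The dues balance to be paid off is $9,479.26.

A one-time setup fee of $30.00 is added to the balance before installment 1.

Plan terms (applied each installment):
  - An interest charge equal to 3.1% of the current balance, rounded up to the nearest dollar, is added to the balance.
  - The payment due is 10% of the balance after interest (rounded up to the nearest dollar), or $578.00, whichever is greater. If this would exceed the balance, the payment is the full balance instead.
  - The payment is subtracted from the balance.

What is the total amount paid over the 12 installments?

Installment 1: opening $9,509.26; interest $295.00 → $9,804.26; payment $981.00; balance $8,823.26
Installment 2: opening $8,823.26; interest $274.00 → $9,097.26; payment $910.00; balance $8,187.26
Installment 3: opening $8,187.26; interest $254.00 → $8,441.26; payment $845.00; balance $7,596.26
Installment 4: opening $7,596.26; interest $236.00 → $7,832.26; payment $784.00; balance $7,048.26
Installment 5: opening $7,048.26; interest $219.00 → $7,267.26; payment $727.00; balance $6,540.26
Installment 6: opening $6,540.26; interest $203.00 → $6,743.26; payment $675.00; balance $6,068.26
Installment 7: opening $6,068.26; interest $189.00 → $6,257.26; payment $626.00; balance $5,631.26
Installment 8: opening $5,631.26; interest $175.00 → $5,806.26; payment $581.00; balance $5,225.26
Installment 9: opening $5,225.26; interest $162.00 → $5,387.26; payment $578.00; balance $4,809.26
Installment 10: opening $4,809.26; interest $150.00 → $4,959.26; payment $578.00; balance $4,381.26
Installment 11: opening $4,381.26; interest $136.00 → $4,517.26; payment $578.00; balance $3,939.26
Installment 12: opening $3,939.26; interest $123.00 → $4,062.26; payment $578.00; balance $3,484.26
Total paid: $8,441.00

$8,441.00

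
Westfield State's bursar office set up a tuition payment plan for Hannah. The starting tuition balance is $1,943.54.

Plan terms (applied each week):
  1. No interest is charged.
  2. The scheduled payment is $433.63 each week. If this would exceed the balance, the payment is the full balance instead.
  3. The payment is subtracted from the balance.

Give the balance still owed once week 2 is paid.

$1,076.28

# | Opening | Payment | End bal
1 | $1,943.54 | $433.63 | $1,509.91
2 | $1,509.91 | $433.63 | $1,076.28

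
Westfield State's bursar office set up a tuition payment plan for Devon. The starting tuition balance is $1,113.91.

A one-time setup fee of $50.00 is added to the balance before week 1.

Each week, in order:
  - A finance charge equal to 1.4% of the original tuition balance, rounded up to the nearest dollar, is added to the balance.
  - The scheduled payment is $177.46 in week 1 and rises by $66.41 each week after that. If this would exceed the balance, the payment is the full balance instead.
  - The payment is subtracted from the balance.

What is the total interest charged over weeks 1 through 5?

$80.00

Week 1: opening $1,163.91; interest $16.00 → $1,179.91; payment $177.46; balance $1,002.45
Week 2: opening $1,002.45; interest $16.00 → $1,018.45; payment $243.87; balance $774.58
Week 3: opening $774.58; interest $16.00 → $790.58; payment $310.28; balance $480.30
Week 4: opening $480.30; interest $16.00 → $496.30; payment $376.69; balance $119.61
Week 5: opening $119.61; interest $16.00 → $135.61; payment $135.61; balance $0.00
Total interest: $16.00 + $16.00 + $16.00 + $16.00 + $16.00 = $80.00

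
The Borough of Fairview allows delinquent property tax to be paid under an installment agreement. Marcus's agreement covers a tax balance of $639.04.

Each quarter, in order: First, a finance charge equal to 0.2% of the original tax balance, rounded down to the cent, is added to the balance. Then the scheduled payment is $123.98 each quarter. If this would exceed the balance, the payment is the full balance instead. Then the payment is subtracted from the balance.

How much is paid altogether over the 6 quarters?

$646.66

Quarter 1: opening $639.04; interest $1.27 → $640.31; payment $123.98; balance $516.33
Quarter 2: opening $516.33; interest $1.27 → $517.60; payment $123.98; balance $393.62
Quarter 3: opening $393.62; interest $1.27 → $394.89; payment $123.98; balance $270.91
Quarter 4: opening $270.91; interest $1.27 → $272.18; payment $123.98; balance $148.20
Quarter 5: opening $148.20; interest $1.27 → $149.47; payment $123.98; balance $25.49
Quarter 6: opening $25.49; interest $1.27 → $26.76; payment $26.76; balance $0.00
Total paid: $646.66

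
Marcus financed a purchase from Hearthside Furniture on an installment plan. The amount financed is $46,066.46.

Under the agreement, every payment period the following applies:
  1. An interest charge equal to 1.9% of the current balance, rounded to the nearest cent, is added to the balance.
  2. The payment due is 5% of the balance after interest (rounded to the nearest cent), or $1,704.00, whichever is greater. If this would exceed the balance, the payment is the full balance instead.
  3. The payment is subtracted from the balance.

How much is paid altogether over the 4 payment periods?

$8,947.92

Payment period 1: opening $46,066.46; interest $875.26 → $46,941.72; payment $2,347.09; balance $44,594.63
Payment period 2: opening $44,594.63; interest $847.30 → $45,441.93; payment $2,272.10; balance $43,169.83
Payment period 3: opening $43,169.83; interest $820.23 → $43,990.06; payment $2,199.50; balance $41,790.56
Payment period 4: opening $41,790.56; interest $794.02 → $42,584.58; payment $2,129.23; balance $40,455.35
Total paid: $8,947.92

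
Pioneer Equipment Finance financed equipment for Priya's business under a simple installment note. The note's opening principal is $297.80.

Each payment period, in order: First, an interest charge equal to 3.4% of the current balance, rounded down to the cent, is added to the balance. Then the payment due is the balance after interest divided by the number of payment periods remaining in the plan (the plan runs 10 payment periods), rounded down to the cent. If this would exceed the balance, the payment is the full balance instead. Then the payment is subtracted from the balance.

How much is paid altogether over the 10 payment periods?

$359.53

Payment period 1: $297.80 +$10.12 interest = $307.92; pay $30.79 → $277.13
Payment period 2: $277.13 +$9.42 interest = $286.55; pay $31.83 → $254.72
Payment period 3: $254.72 +$8.66 interest = $263.38; pay $32.92 → $230.46
Payment period 4: $230.46 +$7.83 interest = $238.29; pay $34.04 → $204.25
Payment period 5: $204.25 +$6.94 interest = $211.19; pay $35.19 → $176.00
Payment period 6: $176.00 +$5.98 interest = $181.98; pay $36.39 → $145.59
Payment period 7: $145.59 +$4.95 interest = $150.54; pay $37.63 → $112.91
Payment period 8: $112.91 +$3.83 interest = $116.74; pay $38.91 → $77.83
Payment period 9: $77.83 +$2.64 interest = $80.47; pay $40.23 → $40.24
Payment period 10: $40.24 +$1.36 interest = $41.60; pay $41.60 → $0.00
Total paid: $359.53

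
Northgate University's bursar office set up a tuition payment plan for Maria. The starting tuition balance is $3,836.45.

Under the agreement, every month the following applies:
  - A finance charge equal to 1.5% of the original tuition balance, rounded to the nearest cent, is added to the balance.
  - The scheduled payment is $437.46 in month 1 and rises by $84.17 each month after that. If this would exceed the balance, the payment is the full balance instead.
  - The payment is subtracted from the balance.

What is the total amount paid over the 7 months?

$4,239.30

Month 1: $3,836.45 +$57.55 interest = $3,894.00; pay $437.46 → $3,456.54
Month 2: $3,456.54 +$57.55 interest = $3,514.09; pay $521.63 → $2,992.46
Month 3: $2,992.46 +$57.55 interest = $3,050.01; pay $605.80 → $2,444.21
Month 4: $2,444.21 +$57.55 interest = $2,501.76; pay $689.97 → $1,811.79
Month 5: $1,811.79 +$57.55 interest = $1,869.34; pay $774.14 → $1,095.20
Month 6: $1,095.20 +$57.55 interest = $1,152.75; pay $858.31 → $294.44
Month 7: $294.44 +$57.55 interest = $351.99; pay $351.99 → $0.00
Total paid: $4,239.30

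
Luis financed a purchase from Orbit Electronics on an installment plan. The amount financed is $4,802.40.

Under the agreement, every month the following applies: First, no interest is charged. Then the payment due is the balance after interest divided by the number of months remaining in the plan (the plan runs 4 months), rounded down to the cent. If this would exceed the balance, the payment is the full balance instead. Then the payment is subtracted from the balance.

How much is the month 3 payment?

Month 1: opening $4,802.40; payment $1,200.60; balance $3,601.80
Month 2: opening $3,601.80; payment $1,200.60; balance $2,401.20
Month 3: opening $2,401.20; payment $1,200.60; balance $1,200.60

$1,200.60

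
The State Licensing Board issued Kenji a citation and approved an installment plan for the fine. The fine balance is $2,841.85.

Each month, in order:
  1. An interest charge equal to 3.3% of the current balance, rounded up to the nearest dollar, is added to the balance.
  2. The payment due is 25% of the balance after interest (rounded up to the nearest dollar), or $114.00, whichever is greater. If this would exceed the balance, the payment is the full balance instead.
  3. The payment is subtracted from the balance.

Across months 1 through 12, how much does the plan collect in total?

Month 1: $2,841.85 +$94.00 interest = $2,935.85; pay $734.00 → $2,201.85
Month 2: $2,201.85 +$73.00 interest = $2,274.85; pay $569.00 → $1,705.85
Month 3: $1,705.85 +$57.00 interest = $1,762.85; pay $441.00 → $1,321.85
Month 4: $1,321.85 +$44.00 interest = $1,365.85; pay $342.00 → $1,023.85
Month 5: $1,023.85 +$34.00 interest = $1,057.85; pay $265.00 → $792.85
Month 6: $792.85 +$27.00 interest = $819.85; pay $205.00 → $614.85
Month 7: $614.85 +$21.00 interest = $635.85; pay $159.00 → $476.85
Month 8: $476.85 +$16.00 interest = $492.85; pay $124.00 → $368.85
Month 9: $368.85 +$13.00 interest = $381.85; pay $114.00 → $267.85
Month 10: $267.85 +$9.00 interest = $276.85; pay $114.00 → $162.85
Month 11: $162.85 +$6.00 interest = $168.85; pay $114.00 → $54.85
Month 12: $54.85 +$2.00 interest = $56.85; pay $56.85 → $0.00
Total paid: $3,237.85

$3,237.85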